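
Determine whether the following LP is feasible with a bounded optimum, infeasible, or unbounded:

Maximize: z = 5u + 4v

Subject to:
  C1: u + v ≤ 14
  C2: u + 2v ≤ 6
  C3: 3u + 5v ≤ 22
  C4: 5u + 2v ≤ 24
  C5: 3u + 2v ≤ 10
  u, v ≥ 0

Feasible with a bounded optimal solution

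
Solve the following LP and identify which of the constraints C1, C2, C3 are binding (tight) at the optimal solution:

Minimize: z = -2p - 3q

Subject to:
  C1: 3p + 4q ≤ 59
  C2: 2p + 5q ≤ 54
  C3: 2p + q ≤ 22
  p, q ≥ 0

At p = 7, q = 8, compute slack b - a·x for each constraint:
  C1: 59 − 53 = 6  (slack)
  C2: 54 − 54 = 0  (binding)
  C3: 22 − 22 = 0  (binding)

Optimal: p = 7, q = 8
Binding: C2, C3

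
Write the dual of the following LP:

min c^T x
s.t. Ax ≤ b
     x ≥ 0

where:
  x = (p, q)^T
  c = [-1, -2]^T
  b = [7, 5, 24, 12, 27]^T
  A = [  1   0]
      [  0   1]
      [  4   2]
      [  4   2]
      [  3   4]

Primal min cᵀx s.t. Ax ≤ b, x ≥ 0  →  Dual max −bᵀy s.t. Aᵀy ≥ −c, y ≥ 0.

Maximize: z = -7y1 - 5y2 - 24y3 - 12y4 - 27y5

Subject to:
  y1 + 4y3 + 4y4 + 3y5 ≥ 1
  y2 + 2y3 + 2y4 + 4y5 ≥ 2
  y1, y2, y3, y4, y5 ≥ 0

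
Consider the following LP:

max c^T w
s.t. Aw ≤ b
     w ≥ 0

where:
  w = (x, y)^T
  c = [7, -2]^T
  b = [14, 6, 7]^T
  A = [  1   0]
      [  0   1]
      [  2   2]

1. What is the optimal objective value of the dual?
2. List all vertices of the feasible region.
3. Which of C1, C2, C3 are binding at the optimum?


1. 24.5
2. (0, 0), (3.5, 0), (0, 3.5)
3. C3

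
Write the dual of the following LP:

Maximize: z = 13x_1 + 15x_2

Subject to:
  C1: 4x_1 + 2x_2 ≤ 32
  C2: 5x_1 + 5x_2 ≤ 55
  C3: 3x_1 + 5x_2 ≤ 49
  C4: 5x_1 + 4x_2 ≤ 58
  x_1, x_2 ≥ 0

Primal max cᵀx s.t. Ax ≤ b, x ≥ 0  →  Dual min bᵀy s.t. Aᵀy ≥ c, y ≥ 0.

Minimize: z = 32y1 + 55y2 + 49y3 + 58y4

Subject to:
  4y1 + 5y2 + 3y3 + 5y4 ≥ 13
  2y1 + 5y2 + 5y3 + 4y4 ≥ 15
  y1, y2, y3, y4 ≥ 0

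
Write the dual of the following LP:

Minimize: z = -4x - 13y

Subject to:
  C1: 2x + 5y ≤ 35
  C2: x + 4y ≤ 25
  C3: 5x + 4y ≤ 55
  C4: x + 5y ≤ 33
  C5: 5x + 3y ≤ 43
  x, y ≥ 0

Primal min cᵀx s.t. Ax ≤ b, x ≥ 0  →  Dual max −bᵀy s.t. Aᵀy ≥ −c, y ≥ 0.

Maximize: z = -35y1 - 25y2 - 55y3 - 33y4 - 43y5

Subject to:
  2y1 + y2 + 5y3 + y4 + 5y5 ≥ 4
  5y1 + 4y2 + 4y3 + 5y4 + 3y5 ≥ 13
  y1, y2, y3, y4, y5 ≥ 0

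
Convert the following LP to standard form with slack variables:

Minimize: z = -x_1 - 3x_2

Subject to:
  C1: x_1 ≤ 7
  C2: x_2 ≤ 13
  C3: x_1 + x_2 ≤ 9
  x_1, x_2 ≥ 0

min z = -x_1 - 3x_2

s.t.
  x_1 + s1 = 7
  x_2 + s2 = 13
  x_1 + x_2 + s3 = 9
  x_1, x_2, s1, s2, s3 ≥ 0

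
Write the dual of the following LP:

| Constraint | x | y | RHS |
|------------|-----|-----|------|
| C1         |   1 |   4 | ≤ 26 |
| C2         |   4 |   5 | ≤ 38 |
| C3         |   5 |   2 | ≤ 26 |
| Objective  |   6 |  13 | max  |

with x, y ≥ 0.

Primal max cᵀx s.t. Ax ≤ b, x ≥ 0  →  Dual min bᵀy s.t. Aᵀy ≥ c, y ≥ 0.

Minimize: z = 26y1 + 38y2 + 26y3

Subject to:
  y1 + 4y2 + 5y3 ≥ 6
  4y1 + 5y2 + 2y3 ≥ 13
  y1, y2, y3 ≥ 0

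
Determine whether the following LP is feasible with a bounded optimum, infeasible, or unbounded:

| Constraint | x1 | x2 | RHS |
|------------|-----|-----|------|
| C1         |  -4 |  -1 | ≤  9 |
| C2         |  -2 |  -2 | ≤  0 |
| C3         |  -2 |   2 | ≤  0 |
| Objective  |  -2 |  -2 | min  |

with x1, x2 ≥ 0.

Unbounded (objective can decrease without bound)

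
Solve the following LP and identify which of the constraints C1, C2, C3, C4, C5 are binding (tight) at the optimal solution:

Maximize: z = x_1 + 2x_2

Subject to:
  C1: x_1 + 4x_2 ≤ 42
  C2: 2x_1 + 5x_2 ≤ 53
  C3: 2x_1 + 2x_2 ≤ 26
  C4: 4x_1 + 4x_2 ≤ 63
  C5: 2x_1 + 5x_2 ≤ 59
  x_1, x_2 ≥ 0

At x_1 = 4, x_2 = 9, compute slack b - a·x for each constraint:
  C1: 42 − 40 = 2  (slack)
  C2: 53 − 53 = 0  (binding)
  C3: 26 − 26 = 0  (binding)
  C4: 63 − 52 = 11  (slack)
  C5: 59 − 53 = 6  (slack)

Optimal: x_1 = 4, x_2 = 9
Binding: C2, C3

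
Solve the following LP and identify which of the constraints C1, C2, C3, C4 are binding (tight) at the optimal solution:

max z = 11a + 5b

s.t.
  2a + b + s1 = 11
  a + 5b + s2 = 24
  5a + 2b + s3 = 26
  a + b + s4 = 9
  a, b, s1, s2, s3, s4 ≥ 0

At a = 4, b = 3, compute slack b - a·x for each constraint:
  C1: 11 − 11 = 0  (binding)
  C2: 24 − 19 = 5  (slack)
  C3: 26 − 26 = 0  (binding)
  C4: 9 − 7 = 2  (slack)

Optimal: a = 4, b = 3
Binding: C1, C3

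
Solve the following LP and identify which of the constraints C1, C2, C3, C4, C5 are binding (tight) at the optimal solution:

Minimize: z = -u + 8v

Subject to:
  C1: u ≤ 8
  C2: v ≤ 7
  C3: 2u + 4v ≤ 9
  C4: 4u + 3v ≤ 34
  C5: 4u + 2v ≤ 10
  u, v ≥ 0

At u = 2.5, v = 0, compute slack b - a·x for each constraint:
  C1: 8 − 2.5 = 5.5  (slack)
  C2: 7 − 0 = 7  (slack)
  C3: 9 − 5 = 4  (slack)
  C4: 34 − 10 = 24  (slack)
  C5: 10 − 10 = 0  (binding)

Optimal: u = 2.5, v = 0
Binding: C5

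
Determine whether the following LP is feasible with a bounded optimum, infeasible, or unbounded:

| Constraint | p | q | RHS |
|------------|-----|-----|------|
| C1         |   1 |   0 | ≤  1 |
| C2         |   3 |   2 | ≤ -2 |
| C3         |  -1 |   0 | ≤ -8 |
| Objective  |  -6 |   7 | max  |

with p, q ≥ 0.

Infeasible (no feasible solution exists)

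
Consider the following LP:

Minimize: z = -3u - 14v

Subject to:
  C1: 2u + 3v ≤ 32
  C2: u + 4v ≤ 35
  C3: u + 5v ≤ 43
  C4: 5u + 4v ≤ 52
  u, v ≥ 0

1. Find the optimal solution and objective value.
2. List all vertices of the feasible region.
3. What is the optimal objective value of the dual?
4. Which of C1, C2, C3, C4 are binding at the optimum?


1. u = 3, v = 8, z = -121
2. (0, 0), (10.4, 0), (4.25, 7.688), (3, 8), (0, 8.6)
3. -121
4. C2, C3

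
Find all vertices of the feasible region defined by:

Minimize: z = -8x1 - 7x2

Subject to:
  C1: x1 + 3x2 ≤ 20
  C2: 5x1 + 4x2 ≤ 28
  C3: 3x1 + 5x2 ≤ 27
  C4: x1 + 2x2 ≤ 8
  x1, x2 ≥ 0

(0, 0), (5.6, 0), (4, 2), (0, 4)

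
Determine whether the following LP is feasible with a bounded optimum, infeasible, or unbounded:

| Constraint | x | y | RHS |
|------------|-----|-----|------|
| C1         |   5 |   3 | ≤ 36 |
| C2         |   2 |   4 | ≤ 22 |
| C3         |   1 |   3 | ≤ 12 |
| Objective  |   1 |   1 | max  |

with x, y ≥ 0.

Feasible with a bounded optimal solution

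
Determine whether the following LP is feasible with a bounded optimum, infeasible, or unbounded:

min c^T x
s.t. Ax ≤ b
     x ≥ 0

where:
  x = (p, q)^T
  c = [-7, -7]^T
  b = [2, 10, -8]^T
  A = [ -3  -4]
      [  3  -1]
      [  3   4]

Infeasible (no feasible solution exists)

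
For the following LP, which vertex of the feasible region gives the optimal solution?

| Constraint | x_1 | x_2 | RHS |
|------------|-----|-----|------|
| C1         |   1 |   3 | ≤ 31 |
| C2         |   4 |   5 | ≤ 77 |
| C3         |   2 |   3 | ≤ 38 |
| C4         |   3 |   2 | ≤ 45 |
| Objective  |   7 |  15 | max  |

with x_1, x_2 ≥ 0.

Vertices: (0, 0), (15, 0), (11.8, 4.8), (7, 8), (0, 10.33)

Evaluate the objective at each vertex of the feasible region:
  z(0, 0) = 0
  z(15, 0) = 105
  z(11.8, 4.8) = 154.6
  z(7, 8) = 169  ←
  z(0, 10.33) = 155
The maximum is at x_1 = 7, x_2 = 8.

(7, 8)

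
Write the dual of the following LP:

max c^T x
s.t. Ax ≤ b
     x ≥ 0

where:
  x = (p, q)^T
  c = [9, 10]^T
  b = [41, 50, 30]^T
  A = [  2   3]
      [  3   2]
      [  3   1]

Primal max cᵀx s.t. Ax ≤ b, x ≥ 0  →  Dual min bᵀy s.t. Aᵀy ≥ c, y ≥ 0.

Minimize: z = 41y1 + 50y2 + 30y3

Subject to:
  2y1 + 3y2 + 3y3 ≥ 9
  3y1 + 2y2 + y3 ≥ 10
  y1, y2, y3 ≥ 0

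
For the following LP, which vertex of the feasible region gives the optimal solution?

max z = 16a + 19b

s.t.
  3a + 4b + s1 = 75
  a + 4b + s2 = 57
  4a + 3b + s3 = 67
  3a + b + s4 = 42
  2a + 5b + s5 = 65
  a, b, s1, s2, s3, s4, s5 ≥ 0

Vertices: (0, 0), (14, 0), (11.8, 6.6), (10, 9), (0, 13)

Evaluate the objective at each vertex of the feasible region:
  z(0, 0) = 0
  z(14, 0) = 224
  z(11.8, 6.6) = 314.2
  z(10, 9) = 331  ←
  z(0, 13) = 247
The maximum is at a = 10, b = 9.

(10, 9)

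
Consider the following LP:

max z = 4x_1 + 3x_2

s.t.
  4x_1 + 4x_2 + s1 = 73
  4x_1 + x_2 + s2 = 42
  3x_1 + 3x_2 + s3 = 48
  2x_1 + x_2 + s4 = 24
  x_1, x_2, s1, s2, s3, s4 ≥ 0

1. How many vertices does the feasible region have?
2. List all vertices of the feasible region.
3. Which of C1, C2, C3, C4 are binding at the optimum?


1. 5
2. (0, 0), (10.5, 0), (9, 6), (8, 8), (0, 16)
3. C3, C4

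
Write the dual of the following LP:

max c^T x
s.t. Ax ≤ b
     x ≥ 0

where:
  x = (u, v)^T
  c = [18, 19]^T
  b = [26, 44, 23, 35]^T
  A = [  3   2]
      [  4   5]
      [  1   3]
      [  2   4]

Primal max cᵀx s.t. Ax ≤ b, x ≥ 0  →  Dual min bᵀy s.t. Aᵀy ≥ c, y ≥ 0.

Minimize: z = 26y1 + 44y2 + 23y3 + 35y4

Subject to:
  3y1 + 4y2 + y3 + 2y4 ≥ 18
  2y1 + 5y2 + 3y3 + 4y4 ≥ 19
  y1, y2, y3, y4 ≥ 0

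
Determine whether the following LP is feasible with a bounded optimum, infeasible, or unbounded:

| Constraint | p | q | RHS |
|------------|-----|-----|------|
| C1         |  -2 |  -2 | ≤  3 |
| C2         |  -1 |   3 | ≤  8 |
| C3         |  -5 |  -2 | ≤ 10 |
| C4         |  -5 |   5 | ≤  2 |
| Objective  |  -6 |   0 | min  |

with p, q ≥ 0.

Unbounded (objective can decrease without bound)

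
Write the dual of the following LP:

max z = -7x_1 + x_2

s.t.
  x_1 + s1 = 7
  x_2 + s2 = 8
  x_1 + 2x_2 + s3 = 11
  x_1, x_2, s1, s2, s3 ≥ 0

Primal max cᵀx s.t. Ax ≤ b, x ≥ 0  →  Dual min bᵀy s.t. Aᵀy ≥ c, y ≥ 0.

Minimize: z = 7y1 + 8y2 + 11y3

Subject to:
  y1 + y3 ≥ -7
  y2 + 2y3 ≥ 1
  y1, y2, y3 ≥ 0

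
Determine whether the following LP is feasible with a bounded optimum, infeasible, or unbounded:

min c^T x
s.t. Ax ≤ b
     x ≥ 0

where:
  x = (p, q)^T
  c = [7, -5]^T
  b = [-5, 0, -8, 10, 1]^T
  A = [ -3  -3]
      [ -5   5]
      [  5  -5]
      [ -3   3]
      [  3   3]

Infeasible (no feasible solution exists)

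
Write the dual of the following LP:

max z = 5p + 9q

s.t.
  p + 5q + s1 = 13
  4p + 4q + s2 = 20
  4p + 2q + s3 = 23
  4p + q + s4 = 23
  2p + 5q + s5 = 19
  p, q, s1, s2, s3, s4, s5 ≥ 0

Primal max cᵀx s.t. Ax ≤ b, x ≥ 0  →  Dual min bᵀy s.t. Aᵀy ≥ c, y ≥ 0.

Minimize: z = 13y1 + 20y2 + 23y3 + 23y4 + 19y5

Subject to:
  y1 + 4y2 + 4y3 + 4y4 + 2y5 ≥ 5
  5y1 + 4y2 + 2y3 + y4 + 5y5 ≥ 9
  y1, y2, y3, y4, y5 ≥ 0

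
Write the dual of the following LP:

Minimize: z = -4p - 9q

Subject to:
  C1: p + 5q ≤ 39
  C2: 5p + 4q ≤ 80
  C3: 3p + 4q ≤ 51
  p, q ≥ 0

Primal min cᵀx s.t. Ax ≤ b, x ≥ 0  →  Dual max −bᵀy s.t. Aᵀy ≥ −c, y ≥ 0.

Maximize: z = -39y1 - 80y2 - 51y3

Subject to:
  y1 + 5y2 + 3y3 ≥ 4
  5y1 + 4y2 + 4y3 ≥ 9
  y1, y2, y3 ≥ 0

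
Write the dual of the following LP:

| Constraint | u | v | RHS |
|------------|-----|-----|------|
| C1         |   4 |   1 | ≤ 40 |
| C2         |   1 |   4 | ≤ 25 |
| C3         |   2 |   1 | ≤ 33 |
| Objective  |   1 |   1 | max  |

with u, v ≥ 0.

Primal max cᵀx s.t. Ax ≤ b, x ≥ 0  →  Dual min bᵀy s.t. Aᵀy ≥ c, y ≥ 0.

Minimize: z = 40y1 + 25y2 + 33y3

Subject to:
  4y1 + y2 + 2y3 ≥ 1
  y1 + 4y2 + y3 ≥ 1
  y1, y2, y3 ≥ 0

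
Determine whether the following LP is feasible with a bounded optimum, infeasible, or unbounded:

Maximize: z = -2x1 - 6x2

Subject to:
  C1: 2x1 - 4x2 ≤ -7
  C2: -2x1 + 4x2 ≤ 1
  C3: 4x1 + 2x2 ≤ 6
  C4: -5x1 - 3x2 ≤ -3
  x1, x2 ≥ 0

Infeasible (no feasible solution exists)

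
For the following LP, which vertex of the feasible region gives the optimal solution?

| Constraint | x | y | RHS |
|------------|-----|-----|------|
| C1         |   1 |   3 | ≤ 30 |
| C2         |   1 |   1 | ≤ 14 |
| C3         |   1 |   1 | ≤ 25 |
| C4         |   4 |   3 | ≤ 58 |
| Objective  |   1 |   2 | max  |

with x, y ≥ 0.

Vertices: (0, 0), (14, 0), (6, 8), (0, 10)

Evaluate the objective at each vertex of the feasible region:
  z(0, 0) = 0
  z(14, 0) = 14
  z(6, 8) = 22  ←
  z(0, 10) = 20
The maximum is at x = 6, y = 8.

(6, 8)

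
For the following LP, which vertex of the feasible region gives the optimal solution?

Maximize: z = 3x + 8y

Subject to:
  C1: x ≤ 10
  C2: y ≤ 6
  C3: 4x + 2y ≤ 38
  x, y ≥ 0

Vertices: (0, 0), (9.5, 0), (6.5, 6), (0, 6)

Evaluate the objective at each vertex of the feasible region:
  z(0, 0) = 0
  z(9.5, 0) = 28.5
  z(6.5, 6) = 67.5  ←
  z(0, 6) = 48
The maximum is at x = 6.5, y = 6.

(6.5, 6)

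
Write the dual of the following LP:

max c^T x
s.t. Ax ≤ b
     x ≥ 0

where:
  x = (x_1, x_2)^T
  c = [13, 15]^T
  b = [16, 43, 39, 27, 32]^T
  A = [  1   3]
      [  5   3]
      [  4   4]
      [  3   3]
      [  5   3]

Primal max cᵀx s.t. Ax ≤ b, x ≥ 0  →  Dual min bᵀy s.t. Aᵀy ≥ c, y ≥ 0.

Minimize: z = 16y1 + 43y2 + 39y3 + 27y4 + 32y5

Subject to:
  y1 + 5y2 + 4y3 + 3y4 + 5y5 ≥ 13
  3y1 + 3y2 + 4y3 + 3y4 + 3y5 ≥ 15
  y1, y2, y3, y4, y5 ≥ 0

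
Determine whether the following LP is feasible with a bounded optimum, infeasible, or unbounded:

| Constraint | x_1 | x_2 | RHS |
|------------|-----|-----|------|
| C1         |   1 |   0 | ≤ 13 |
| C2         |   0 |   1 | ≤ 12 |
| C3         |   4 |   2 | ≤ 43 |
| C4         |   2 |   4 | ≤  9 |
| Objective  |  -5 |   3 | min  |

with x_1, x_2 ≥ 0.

Feasible with a bounded optimal solution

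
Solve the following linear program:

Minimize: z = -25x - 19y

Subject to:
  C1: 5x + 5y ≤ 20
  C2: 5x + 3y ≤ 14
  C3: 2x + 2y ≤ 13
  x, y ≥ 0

Evaluate the objective at each vertex of the feasible region:
  z(0, 0) = 0
  z(2.8, 0) = -70
  z(1, 3) = -82  ←
  z(0, 4) = -76
The minimum is at x = 1, y = 3.

x = 1, y = 3, z = -82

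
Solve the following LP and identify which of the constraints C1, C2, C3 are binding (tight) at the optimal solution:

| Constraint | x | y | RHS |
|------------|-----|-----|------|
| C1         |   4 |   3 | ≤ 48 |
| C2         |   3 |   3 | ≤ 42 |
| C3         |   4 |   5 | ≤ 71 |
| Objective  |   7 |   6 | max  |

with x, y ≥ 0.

At x = 6, y = 8, compute slack b - a·x for each constraint:
  C1: 48 − 48 = 0  (binding)
  C2: 42 − 42 = 0  (binding)
  C3: 71 − 64 = 7  (slack)

Optimal: x = 6, y = 8
Binding: C1, C2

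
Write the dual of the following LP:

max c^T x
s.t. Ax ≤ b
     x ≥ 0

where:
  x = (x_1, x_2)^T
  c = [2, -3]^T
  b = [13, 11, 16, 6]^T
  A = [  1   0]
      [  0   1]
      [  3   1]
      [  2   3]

Primal max cᵀx s.t. Ax ≤ b, x ≥ 0  →  Dual min bᵀy s.t. Aᵀy ≥ c, y ≥ 0.

Minimize: z = 13y1 + 11y2 + 16y3 + 6y4

Subject to:
  y1 + 3y3 + 2y4 ≥ 2
  y2 + y3 + 3y4 ≥ -3
  y1, y2, y3, y4 ≥ 0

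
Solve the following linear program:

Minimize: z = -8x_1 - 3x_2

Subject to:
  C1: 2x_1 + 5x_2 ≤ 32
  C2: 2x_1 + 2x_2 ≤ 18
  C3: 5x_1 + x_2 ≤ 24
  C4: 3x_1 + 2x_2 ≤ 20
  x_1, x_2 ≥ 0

Evaluate the objective at each vertex of the feasible region:
  z(0, 0) = 0
  z(4.8, 0) = -38.4
  z(4, 4) = -44  ←
  z(3.273, 5.091) = -41.45
  z(0, 6.4) = -19.2
The minimum is at x_1 = 4, x_2 = 4.

x_1 = 4, x_2 = 4, z = -44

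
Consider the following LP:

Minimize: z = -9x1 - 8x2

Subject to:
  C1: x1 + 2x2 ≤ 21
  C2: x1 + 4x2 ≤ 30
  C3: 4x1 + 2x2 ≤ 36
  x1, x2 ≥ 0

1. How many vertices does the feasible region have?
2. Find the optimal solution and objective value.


1. 4
2. x1 = 6, x2 = 6, z = -102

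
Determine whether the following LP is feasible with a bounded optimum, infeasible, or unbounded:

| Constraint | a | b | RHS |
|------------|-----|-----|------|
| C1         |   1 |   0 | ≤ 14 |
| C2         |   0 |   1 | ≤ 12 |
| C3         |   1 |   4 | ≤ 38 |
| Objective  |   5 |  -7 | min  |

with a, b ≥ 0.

Feasible with a bounded optimal solution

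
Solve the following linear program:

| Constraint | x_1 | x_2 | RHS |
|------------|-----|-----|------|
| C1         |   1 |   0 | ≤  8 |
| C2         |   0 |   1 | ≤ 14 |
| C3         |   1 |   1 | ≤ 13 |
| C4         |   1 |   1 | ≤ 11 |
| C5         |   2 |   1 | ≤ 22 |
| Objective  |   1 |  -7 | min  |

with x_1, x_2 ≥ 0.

Evaluate the objective at each vertex of the feasible region:
  z(0, 0) = 0
  z(8, 0) = 8
  z(8, 3) = -13
  z(0, 11) = -77  ←
The minimum is at x_1 = 0, x_2 = 11.

x_1 = 0, x_2 = 11, z = -77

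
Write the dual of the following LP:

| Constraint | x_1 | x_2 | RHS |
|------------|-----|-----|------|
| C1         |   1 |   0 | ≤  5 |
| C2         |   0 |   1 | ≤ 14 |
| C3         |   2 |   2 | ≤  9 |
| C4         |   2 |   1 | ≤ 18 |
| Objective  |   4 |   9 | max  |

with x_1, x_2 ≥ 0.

Primal max cᵀx s.t. Ax ≤ b, x ≥ 0  →  Dual min bᵀy s.t. Aᵀy ≥ c, y ≥ 0.

Minimize: z = 5y1 + 14y2 + 9y3 + 18y4

Subject to:
  y1 + 2y3 + 2y4 ≥ 4
  y2 + 2y3 + y4 ≥ 9
  y1, y2, y3, y4 ≥ 0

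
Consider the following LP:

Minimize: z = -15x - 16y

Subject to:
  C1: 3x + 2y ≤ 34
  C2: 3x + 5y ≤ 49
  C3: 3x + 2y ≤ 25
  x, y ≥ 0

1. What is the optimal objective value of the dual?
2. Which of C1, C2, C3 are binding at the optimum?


1. -173
2. C2, C3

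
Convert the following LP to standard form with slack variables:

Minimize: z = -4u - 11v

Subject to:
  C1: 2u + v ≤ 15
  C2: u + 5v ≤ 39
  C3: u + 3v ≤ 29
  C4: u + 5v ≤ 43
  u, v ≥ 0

min z = -4u - 11v

s.t.
  2u + v + s1 = 15
  u + 5v + s2 = 39
  u + 3v + s3 = 29
  u + 5v + s4 = 43
  u, v, s1, s2, s3, s4 ≥ 0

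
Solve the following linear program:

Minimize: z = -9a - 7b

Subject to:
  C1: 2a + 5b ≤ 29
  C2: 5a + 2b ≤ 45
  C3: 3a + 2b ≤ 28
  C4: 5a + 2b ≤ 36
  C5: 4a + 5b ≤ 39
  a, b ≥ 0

Evaluate the objective at each vertex of the feasible region:
  z(0, 0) = 0
  z(7.2, 0) = -64.8
  z(6, 3) = -75  ←
  z(5, 3.8) = -71.6
  z(0, 5.8) = -40.6
The minimum is at a = 6, b = 3.

a = 6, b = 3, z = -75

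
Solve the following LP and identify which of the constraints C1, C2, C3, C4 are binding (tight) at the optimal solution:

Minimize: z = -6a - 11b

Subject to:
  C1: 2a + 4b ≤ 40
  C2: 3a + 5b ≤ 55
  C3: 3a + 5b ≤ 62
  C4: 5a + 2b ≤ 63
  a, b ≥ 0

At a = 10, b = 5, compute slack b - a·x for each constraint:
  C1: 40 − 40 = 0  (binding)
  C2: 55 − 55 = 0  (binding)
  C3: 62 − 55 = 7  (slack)
  C4: 63 − 60 = 3  (slack)

Optimal: a = 10, b = 5
Binding: C1, C2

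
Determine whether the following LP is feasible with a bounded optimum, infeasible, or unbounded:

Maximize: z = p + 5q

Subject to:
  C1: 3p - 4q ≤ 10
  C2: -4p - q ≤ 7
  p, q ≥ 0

Unbounded (objective can increase without bound)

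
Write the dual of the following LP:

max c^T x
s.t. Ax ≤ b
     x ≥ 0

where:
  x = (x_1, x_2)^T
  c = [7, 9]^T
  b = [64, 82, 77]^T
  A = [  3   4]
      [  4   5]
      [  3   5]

Primal max cᵀx s.t. Ax ≤ b, x ≥ 0  →  Dual min bᵀy s.t. Aᵀy ≥ c, y ≥ 0.

Minimize: z = 64y1 + 82y2 + 77y3

Subject to:
  3y1 + 4y2 + 3y3 ≥ 7
  4y1 + 5y2 + 5y3 ≥ 9
  y1, y2, y3 ≥ 0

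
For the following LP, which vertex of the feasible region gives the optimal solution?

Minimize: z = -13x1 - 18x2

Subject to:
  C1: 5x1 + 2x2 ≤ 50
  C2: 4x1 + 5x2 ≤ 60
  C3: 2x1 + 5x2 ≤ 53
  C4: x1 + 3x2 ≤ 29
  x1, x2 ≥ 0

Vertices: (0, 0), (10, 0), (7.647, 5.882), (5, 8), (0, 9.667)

Evaluate the objective at each vertex of the feasible region:
  z(0, 0) = 0
  z(10, 0) = -130
  z(7.647, 5.882) = -205.3
  z(5, 8) = -209  ←
  z(0, 9.667) = -174
The minimum is at x1 = 5, x2 = 8.

(5, 8)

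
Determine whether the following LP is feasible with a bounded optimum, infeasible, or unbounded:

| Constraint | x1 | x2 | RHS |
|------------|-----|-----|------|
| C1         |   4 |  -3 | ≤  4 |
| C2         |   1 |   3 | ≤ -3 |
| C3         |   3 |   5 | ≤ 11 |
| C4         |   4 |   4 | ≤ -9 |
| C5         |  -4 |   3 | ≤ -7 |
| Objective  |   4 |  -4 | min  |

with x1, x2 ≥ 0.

Infeasible (no feasible solution exists)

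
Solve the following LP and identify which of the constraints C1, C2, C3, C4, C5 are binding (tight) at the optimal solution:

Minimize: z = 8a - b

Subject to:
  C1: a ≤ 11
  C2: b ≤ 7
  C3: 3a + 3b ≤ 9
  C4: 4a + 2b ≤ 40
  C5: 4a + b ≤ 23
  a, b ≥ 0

At a = 0, b = 3, compute slack b - a·x for each constraint:
  C1: 11 − 0 = 11  (slack)
  C2: 7 − 3 = 4  (slack)
  C3: 9 − 9 = 0  (binding)
  C4: 40 − 6 = 34  (slack)
  C5: 23 − 3 = 20  (slack)

Optimal: a = 0, b = 3
Binding: C3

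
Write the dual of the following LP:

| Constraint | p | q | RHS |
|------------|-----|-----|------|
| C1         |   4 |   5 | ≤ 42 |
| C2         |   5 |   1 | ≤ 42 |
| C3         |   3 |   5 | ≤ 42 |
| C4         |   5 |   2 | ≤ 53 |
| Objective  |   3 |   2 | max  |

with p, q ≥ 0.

Primal max cᵀx s.t. Ax ≤ b, x ≥ 0  →  Dual min bᵀy s.t. Aᵀy ≥ c, y ≥ 0.

Minimize: z = 42y1 + 42y2 + 42y3 + 53y4

Subject to:
  4y1 + 5y2 + 3y3 + 5y4 ≥ 3
  5y1 + y2 + 5y3 + 2y4 ≥ 2
  y1, y2, y3, y4 ≥ 0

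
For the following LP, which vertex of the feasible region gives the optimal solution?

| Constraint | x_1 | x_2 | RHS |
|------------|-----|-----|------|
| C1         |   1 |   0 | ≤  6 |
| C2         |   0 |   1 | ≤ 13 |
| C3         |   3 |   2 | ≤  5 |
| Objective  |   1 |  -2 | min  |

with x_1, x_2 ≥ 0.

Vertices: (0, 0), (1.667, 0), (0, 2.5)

Evaluate the objective at each vertex of the feasible region:
  z(0, 0) = 0
  z(1.667, 0) = 1.667
  z(0, 2.5) = -5  ←
The minimum is at x_1 = 0, x_2 = 2.5.

(0, 2.5)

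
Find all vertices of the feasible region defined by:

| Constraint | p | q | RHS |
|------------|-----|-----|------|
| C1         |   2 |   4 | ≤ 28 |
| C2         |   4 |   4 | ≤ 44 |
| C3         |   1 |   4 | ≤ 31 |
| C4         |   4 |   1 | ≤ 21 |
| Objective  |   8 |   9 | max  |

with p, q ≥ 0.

(0, 0), (5.25, 0), (4, 5), (0, 7)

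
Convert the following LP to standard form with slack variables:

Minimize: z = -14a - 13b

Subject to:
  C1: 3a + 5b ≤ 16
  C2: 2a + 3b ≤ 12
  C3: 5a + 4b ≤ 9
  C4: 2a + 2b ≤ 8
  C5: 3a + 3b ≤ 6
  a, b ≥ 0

min z = -14a - 13b

s.t.
  3a + 5b + s1 = 16
  2a + 3b + s2 = 12
  5a + 4b + s3 = 9
  2a + 2b + s4 = 8
  3a + 3b + s5 = 6
  a, b, s1, s2, s3, s4, s5 ≥ 0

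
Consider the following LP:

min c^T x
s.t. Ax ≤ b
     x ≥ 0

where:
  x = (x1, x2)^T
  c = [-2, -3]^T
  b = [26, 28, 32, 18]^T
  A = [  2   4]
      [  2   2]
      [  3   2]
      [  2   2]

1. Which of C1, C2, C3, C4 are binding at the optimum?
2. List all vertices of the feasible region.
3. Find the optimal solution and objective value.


1. C1, C4
2. (0, 0), (9, 0), (5, 4), (0, 6.5)
3. x1 = 5, x2 = 4, z = -22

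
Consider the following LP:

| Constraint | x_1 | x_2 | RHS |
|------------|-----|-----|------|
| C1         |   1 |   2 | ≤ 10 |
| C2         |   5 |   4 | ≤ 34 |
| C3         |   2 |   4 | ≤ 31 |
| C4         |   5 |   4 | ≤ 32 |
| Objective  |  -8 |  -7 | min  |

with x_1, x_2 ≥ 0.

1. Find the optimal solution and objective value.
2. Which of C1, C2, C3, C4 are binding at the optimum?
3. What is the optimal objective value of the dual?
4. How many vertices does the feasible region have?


1. x_1 = 4, x_2 = 3, z = -53
2. C1, C4
3. -53
4. 4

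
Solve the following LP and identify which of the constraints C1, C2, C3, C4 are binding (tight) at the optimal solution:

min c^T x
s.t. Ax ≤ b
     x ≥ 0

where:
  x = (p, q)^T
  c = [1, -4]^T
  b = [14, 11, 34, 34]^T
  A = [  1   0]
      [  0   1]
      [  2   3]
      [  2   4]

At p = 0, q = 8.5, compute slack b - a·x for each constraint:
  C1: 14 − 0 = 14  (slack)
  C2: 11 − 8.5 = 2.5  (slack)
  C3: 34 − 25.5 = 8.5  (slack)
  C4: 34 − 34 = 0  (binding)

Optimal: p = 0, q = 8.5
Binding: C4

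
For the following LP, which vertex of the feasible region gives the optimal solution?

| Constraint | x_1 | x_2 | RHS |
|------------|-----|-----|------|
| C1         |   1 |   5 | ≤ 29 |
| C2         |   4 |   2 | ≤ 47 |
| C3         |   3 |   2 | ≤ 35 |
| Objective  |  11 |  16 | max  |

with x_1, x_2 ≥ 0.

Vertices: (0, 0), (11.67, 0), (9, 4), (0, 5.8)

Evaluate the objective at each vertex of the feasible region:
  z(0, 0) = 0
  z(11.67, 0) = 128.3
  z(9, 4) = 163  ←
  z(0, 5.8) = 92.8
The maximum is at x_1 = 9, x_2 = 4.

(9, 4)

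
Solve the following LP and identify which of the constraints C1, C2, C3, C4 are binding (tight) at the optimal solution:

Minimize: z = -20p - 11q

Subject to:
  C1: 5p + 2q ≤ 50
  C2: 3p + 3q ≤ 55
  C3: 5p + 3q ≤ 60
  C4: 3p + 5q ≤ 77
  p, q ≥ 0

At p = 6, q = 10, compute slack b - a·x for each constraint:
  C1: 50 − 50 = 0  (binding)
  C2: 55 − 48 = 7  (slack)
  C3: 60 − 60 = 0  (binding)
  C4: 77 − 68 = 9  (slack)

Optimal: p = 6, q = 10
Binding: C1, C3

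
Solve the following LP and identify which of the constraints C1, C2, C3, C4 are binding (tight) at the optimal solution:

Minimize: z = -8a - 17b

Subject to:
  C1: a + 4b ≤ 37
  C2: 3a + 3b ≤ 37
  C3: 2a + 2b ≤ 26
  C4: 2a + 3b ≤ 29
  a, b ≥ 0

At a = 1, b = 9, compute slack b - a·x for each constraint:
  C1: 37 − 37 = 0  (binding)
  C2: 37 − 30 = 7  (slack)
  C3: 26 − 20 = 6  (slack)
  C4: 29 − 29 = 0  (binding)

Optimal: a = 1, b = 9
Binding: C1, C4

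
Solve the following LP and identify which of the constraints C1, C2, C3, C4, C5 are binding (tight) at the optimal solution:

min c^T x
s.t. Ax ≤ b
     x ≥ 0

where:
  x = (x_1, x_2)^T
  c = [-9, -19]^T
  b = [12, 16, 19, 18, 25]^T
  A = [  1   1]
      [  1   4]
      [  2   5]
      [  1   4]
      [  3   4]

At x_1 = 7, x_2 = 1, compute slack b - a·x for each constraint:
  C1: 12 − 8 = 4  (slack)
  C2: 16 − 11 = 5  (slack)
  C3: 19 − 19 = 0  (binding)
  C4: 18 − 11 = 7  (slack)
  C5: 25 − 25 = 0  (binding)

Optimal: x_1 = 7, x_2 = 1
Binding: C3, C5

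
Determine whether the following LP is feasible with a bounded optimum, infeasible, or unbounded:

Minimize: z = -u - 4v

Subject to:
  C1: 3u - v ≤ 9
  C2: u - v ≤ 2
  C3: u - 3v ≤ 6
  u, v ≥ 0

Unbounded (objective can decrease without bound)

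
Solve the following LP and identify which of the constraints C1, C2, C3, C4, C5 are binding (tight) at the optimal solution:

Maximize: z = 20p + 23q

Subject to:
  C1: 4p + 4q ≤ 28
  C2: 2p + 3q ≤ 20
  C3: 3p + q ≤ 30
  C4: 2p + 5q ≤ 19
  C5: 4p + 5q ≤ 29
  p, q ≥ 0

At p = 6, q = 1, compute slack b - a·x for each constraint:
  C1: 28 − 28 = 0  (binding)
  C2: 20 − 15 = 5  (slack)
  C3: 30 − 19 = 11  (slack)
  C4: 19 − 17 = 2  (slack)
  C5: 29 − 29 = 0  (binding)

Optimal: p = 6, q = 1
Binding: C1, C5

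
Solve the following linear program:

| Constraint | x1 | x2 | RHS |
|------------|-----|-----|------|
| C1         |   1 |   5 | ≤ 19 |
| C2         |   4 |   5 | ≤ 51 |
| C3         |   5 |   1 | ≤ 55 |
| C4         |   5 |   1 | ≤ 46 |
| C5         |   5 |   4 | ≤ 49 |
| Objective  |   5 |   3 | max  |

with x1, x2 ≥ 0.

Evaluate the objective at each vertex of the feasible region:
  z(0, 0) = 0
  z(9.2, 0) = 46
  z(9, 1) = 48  ←
  z(8.048, 2.19) = 46.81
  z(0, 3.8) = 11.4
The maximum is at x1 = 9, x2 = 1.

x1 = 9, x2 = 1, z = 48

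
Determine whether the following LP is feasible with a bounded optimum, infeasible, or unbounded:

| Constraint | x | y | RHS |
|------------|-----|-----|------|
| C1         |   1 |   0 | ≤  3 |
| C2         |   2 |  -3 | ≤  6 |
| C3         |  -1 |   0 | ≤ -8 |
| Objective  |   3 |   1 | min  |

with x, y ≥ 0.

Infeasible (no feasible solution exists)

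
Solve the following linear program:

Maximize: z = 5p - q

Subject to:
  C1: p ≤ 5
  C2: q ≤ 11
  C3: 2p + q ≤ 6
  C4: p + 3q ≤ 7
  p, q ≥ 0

Evaluate the objective at each vertex of the feasible region:
  z(0, 0) = 0
  z(3, 0) = 15  ←
  z(2.2, 1.6) = 9.4
  z(0, 2.333) = -2.333
The maximum is at p = 3, q = 0.

p = 3, q = 0, z = 15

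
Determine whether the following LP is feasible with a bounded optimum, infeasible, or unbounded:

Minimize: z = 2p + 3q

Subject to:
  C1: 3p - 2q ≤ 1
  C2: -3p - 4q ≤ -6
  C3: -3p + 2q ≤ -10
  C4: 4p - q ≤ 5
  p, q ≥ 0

Infeasible (no feasible solution exists)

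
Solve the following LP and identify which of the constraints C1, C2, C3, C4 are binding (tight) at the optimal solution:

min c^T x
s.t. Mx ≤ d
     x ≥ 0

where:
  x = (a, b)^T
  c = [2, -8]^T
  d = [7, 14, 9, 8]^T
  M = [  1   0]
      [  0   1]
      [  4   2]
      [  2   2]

At a = 0, b = 4, compute slack b - a·x for each constraint:
  C1: 7 − 0 = 7  (slack)
  C2: 14 − 4 = 10  (slack)
  C3: 9 − 8 = 1  (slack)
  C4: 8 − 8 = 0  (binding)

Optimal: a = 0, b = 4
Binding: C4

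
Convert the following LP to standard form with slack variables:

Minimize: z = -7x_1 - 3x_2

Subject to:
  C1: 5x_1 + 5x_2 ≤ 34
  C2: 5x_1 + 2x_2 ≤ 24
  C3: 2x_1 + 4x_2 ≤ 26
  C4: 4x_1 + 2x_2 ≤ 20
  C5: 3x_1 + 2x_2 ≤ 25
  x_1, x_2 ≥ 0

min z = -7x_1 - 3x_2

s.t.
  5x_1 + 5x_2 + s1 = 34
  5x_1 + 2x_2 + s2 = 24
  2x_1 + 4x_2 + s3 = 26
  4x_1 + 2x_2 + s4 = 20
  3x_1 + 2x_2 + s5 = 25
  x_1, x_2, s1, s2, s3, s4, s5 ≥ 0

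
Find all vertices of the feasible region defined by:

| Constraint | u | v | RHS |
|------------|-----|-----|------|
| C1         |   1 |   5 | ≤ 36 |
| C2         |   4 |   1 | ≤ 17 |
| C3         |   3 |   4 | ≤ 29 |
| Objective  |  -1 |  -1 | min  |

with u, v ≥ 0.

(0, 0), (4.25, 0), (3, 5), (0.09091, 7.182), (0, 7.2)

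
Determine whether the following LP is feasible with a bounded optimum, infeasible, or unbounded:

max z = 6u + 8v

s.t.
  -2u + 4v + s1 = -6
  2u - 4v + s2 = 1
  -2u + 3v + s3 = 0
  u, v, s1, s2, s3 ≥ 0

Infeasible (no feasible solution exists)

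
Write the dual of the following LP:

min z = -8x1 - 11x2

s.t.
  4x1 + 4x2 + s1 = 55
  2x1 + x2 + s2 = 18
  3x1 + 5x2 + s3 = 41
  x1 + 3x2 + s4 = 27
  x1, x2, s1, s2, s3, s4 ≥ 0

Primal min cᵀx s.t. Ax ≤ b, x ≥ 0  →  Dual max −bᵀy s.t. Aᵀy ≥ −c, y ≥ 0.

Maximize: z = -55y1 - 18y2 - 41y3 - 27y4

Subject to:
  4y1 + 2y2 + 3y3 + y4 ≥ 8
  4y1 + y2 + 5y3 + 3y4 ≥ 11
  y1, y2, y3, y4 ≥ 0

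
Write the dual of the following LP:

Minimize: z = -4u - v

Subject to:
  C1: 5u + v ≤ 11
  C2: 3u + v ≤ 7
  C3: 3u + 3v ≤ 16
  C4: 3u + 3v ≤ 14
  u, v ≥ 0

Primal min cᵀx s.t. Ax ≤ b, x ≥ 0  →  Dual max −bᵀy s.t. Aᵀy ≥ −c, y ≥ 0.

Maximize: z = -11y1 - 7y2 - 16y3 - 14y4

Subject to:
  5y1 + 3y2 + 3y3 + 3y4 ≥ 4
  y1 + y2 + 3y3 + 3y4 ≥ 1
  y1, y2, y3, y4 ≥ 0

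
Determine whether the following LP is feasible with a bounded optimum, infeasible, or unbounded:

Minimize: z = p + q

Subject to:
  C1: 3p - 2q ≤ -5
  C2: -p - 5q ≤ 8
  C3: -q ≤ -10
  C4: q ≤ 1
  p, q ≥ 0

Infeasible (no feasible solution exists)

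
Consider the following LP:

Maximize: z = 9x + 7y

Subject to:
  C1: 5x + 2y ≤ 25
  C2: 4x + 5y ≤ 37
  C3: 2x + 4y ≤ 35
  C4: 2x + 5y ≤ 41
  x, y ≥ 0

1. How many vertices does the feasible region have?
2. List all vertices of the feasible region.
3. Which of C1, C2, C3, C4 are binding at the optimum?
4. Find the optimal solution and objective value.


1. 4
2. (0, 0), (5, 0), (3, 5), (0, 7.4)
3. C1, C2
4. x = 3, y = 5, z = 62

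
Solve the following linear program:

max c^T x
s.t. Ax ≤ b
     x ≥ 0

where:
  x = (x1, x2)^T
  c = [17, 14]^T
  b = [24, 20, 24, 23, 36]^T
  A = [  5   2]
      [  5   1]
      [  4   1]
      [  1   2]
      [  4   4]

Evaluate the objective at each vertex of the feasible region:
  z(0, 0) = 0
  z(4, 0) = 68
  z(3.2, 4) = 110.4
  z(2, 7) = 132  ←
  z(0, 9) = 126
The maximum is at x1 = 2, x2 = 7.

x1 = 2, x2 = 7, z = 132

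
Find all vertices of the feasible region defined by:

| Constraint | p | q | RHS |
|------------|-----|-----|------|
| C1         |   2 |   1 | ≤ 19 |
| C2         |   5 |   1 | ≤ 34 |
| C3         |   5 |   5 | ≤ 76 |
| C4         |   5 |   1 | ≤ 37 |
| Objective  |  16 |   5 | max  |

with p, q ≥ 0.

(0, 0), (6.8, 0), (5, 9), (3.8, 11.4), (0, 15.2)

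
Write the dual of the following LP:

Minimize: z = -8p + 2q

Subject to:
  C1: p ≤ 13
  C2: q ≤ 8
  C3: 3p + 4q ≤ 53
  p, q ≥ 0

Primal min cᵀx s.t. Ax ≤ b, x ≥ 0  →  Dual max −bᵀy s.t. Aᵀy ≥ −c, y ≥ 0.

Maximize: z = -13y1 - 8y2 - 53y3

Subject to:
  y1 + 3y3 ≥ 8
  y2 + 4y3 ≥ -2
  y1, y2, y3 ≥ 0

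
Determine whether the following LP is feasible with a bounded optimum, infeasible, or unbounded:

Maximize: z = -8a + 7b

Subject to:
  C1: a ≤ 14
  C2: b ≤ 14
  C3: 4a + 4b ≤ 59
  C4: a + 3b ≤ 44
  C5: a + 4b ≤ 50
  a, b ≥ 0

Feasible with a bounded optimal solution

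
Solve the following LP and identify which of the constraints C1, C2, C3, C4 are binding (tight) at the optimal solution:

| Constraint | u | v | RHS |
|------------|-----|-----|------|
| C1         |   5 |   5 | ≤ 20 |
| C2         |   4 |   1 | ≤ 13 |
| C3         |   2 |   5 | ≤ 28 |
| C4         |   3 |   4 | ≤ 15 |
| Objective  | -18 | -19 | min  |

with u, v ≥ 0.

At u = 1, v = 3, compute slack b - a·x for each constraint:
  C1: 20 − 20 = 0  (binding)
  C2: 13 − 7 = 6  (slack)
  C3: 28 − 17 = 11  (slack)
  C4: 15 − 15 = 0  (binding)

Optimal: u = 1, v = 3
Binding: C1, C4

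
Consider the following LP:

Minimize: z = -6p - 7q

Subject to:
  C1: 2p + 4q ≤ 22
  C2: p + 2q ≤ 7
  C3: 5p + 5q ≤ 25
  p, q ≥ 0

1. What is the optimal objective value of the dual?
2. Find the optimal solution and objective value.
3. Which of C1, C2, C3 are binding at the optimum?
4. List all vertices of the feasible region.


1. -32
2. p = 3, q = 2, z = -32
3. C2, C3
4. (0, 0), (5, 0), (3, 2), (0, 3.5)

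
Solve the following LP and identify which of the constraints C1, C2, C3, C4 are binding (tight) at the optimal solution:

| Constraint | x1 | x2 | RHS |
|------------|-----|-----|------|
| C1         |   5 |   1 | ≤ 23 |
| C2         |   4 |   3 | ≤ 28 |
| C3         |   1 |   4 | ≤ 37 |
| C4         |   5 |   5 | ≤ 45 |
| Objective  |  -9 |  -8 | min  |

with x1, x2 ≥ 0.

At x1 = 1, x2 = 8, compute slack b - a·x for each constraint:
  C1: 23 − 13 = 10  (slack)
  C2: 28 − 28 = 0  (binding)
  C3: 37 − 33 = 4  (slack)
  C4: 45 − 45 = 0  (binding)

Optimal: x1 = 1, x2 = 8
Binding: C2, C4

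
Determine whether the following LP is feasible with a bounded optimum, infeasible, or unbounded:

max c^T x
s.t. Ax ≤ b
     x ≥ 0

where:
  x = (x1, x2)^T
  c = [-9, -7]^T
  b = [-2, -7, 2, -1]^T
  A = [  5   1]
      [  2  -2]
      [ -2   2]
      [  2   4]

Infeasible (no feasible solution exists)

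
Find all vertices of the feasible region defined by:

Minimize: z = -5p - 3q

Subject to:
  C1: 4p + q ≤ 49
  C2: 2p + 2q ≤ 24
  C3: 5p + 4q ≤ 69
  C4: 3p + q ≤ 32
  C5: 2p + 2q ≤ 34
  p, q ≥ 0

(0, 0), (10.67, 0), (10, 2), (0, 12)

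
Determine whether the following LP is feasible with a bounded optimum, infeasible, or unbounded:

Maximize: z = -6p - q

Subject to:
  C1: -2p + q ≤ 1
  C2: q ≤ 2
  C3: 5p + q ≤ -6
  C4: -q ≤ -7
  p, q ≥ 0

Infeasible (no feasible solution exists)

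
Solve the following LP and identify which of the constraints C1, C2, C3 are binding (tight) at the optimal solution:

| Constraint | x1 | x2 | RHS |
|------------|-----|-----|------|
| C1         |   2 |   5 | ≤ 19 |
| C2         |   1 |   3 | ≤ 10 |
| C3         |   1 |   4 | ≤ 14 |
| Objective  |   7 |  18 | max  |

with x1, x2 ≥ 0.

At x1 = 7, x2 = 1, compute slack b - a·x for each constraint:
  C1: 19 − 19 = 0  (binding)
  C2: 10 − 10 = 0  (binding)
  C3: 14 − 11 = 3  (slack)

Optimal: x1 = 7, x2 = 1
Binding: C1, C2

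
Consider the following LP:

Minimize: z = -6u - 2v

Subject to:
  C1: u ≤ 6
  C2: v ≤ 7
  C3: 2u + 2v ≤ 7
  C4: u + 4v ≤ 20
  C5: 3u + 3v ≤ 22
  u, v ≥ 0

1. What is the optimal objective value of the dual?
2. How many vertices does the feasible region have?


1. -21
2. 3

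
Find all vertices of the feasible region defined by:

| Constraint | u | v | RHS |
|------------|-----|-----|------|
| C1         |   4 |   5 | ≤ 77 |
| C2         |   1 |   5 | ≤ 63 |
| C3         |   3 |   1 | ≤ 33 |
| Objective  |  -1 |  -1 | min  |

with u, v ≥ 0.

(0, 0), (11, 0), (8, 9), (4.667, 11.67), (0, 12.6)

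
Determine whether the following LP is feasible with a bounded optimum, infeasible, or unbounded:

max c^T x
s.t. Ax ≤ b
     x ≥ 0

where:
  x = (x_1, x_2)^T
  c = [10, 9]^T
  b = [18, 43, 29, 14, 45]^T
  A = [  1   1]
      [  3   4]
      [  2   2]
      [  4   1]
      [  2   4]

Feasible with a bounded optimal solution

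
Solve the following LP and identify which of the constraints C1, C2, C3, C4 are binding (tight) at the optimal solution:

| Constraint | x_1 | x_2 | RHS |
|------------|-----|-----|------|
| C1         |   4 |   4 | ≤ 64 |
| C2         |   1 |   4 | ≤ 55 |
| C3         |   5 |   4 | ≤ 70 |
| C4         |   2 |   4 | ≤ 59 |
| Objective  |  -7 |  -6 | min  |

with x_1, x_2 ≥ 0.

At x_1 = 6, x_2 = 10, compute slack b - a·x for each constraint:
  C1: 64 − 64 = 0  (binding)
  C2: 55 − 46 = 9  (slack)
  C3: 70 − 70 = 0  (binding)
  C4: 59 − 52 = 7  (slack)

Optimal: x_1 = 6, x_2 = 10
Binding: C1, C3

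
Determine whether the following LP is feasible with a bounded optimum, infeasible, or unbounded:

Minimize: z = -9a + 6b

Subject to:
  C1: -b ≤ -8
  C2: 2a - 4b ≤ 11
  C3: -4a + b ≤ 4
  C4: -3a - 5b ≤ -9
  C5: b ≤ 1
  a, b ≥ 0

Infeasible (no feasible solution exists)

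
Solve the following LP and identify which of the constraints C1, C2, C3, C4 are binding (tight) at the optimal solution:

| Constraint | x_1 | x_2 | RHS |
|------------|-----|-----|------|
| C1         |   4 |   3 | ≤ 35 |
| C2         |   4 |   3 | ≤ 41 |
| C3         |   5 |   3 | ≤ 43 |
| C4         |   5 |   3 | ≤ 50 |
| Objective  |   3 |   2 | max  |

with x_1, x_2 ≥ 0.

At x_1 = 8, x_2 = 1, compute slack b - a·x for each constraint:
  C1: 35 − 35 = 0  (binding)
  C2: 41 − 35 = 6  (slack)
  C3: 43 − 43 = 0  (binding)
  C4: 50 − 43 = 7  (slack)

Optimal: x_1 = 8, x_2 = 1
Binding: C1, C3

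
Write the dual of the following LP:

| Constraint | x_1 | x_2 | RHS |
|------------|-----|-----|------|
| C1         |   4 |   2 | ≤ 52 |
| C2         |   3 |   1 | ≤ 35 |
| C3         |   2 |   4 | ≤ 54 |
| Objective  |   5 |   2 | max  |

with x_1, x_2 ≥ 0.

Primal max cᵀx s.t. Ax ≤ b, x ≥ 0  →  Dual min bᵀy s.t. Aᵀy ≥ c, y ≥ 0.

Minimize: z = 52y1 + 35y2 + 54y3

Subject to:
  4y1 + 3y2 + 2y3 ≥ 5
  2y1 + y2 + 4y3 ≥ 2
  y1, y2, y3 ≥ 0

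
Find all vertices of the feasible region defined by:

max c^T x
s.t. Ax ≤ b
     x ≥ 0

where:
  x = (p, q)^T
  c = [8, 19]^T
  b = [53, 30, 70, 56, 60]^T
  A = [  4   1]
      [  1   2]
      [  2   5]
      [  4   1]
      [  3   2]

(0, 0), (13.25, 0), (10.86, 9.571), (10, 10), (0, 14)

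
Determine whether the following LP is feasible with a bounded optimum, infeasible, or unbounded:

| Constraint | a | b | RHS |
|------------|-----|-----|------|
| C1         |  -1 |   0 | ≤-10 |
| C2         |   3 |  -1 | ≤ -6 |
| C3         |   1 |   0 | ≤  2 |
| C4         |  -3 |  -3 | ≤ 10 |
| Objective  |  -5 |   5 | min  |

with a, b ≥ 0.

Infeasible (no feasible solution exists)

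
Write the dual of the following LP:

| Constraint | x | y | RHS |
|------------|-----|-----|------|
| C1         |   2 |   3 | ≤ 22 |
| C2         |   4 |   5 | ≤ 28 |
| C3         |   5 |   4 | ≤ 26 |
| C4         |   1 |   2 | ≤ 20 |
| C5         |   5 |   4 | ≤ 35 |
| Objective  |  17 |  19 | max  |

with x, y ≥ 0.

Primal max cᵀx s.t. Ax ≤ b, x ≥ 0  →  Dual min bᵀy s.t. Aᵀy ≥ c, y ≥ 0.

Minimize: z = 22y1 + 28y2 + 26y3 + 20y4 + 35y5

Subject to:
  2y1 + 4y2 + 5y3 + y4 + 5y5 ≥ 17
  3y1 + 5y2 + 4y3 + 2y4 + 4y5 ≥ 19
  y1, y2, y3, y4, y5 ≥ 0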